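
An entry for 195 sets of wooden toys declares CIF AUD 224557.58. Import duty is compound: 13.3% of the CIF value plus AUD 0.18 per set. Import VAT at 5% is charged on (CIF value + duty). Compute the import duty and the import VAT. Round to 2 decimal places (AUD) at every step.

Ad valorem component: 224557.58 × 13.3% = 29866.16
Specific component: 195 × 0.18 = 35.10
Import duty = 29866.16 + 35.10 = 29901.26
VAT base = CIF + duty = 224557.58 + 29901.26 = 254458.84
Import VAT = 254458.84 × 5% = 12722.94

Import duty: AUD 29901.26; import VAT: AUD 12722.94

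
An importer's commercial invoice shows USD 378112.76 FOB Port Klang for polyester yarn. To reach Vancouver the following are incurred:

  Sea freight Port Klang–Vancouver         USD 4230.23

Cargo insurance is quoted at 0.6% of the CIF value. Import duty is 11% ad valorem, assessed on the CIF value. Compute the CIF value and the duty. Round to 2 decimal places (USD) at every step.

Let C be the CIF value. C = FOB price + freight + 0.6% × C
C − 0.6% × C = 378112.76 + 4230.23
0.994 × C = 382342.99
C = 382342.99 / 0.994 = 384650.90
Insurance premium = 0.6% × 384650.90 = 2307.91
Import duty = 384650.90 × 11% = 42311.60

CIF value: USD 384650.90; import duty: USD 42311.60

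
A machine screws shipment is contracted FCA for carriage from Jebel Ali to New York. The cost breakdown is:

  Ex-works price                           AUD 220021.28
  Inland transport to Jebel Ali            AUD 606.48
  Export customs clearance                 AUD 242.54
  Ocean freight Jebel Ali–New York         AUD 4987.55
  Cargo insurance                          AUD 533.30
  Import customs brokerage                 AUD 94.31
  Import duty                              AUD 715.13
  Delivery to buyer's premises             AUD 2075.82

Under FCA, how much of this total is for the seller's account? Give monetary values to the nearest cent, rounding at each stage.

FCA: the seller delivers export-cleared goods to the carrier; the buyer bears costs from that point.
Seller's account: goods 220021.28 + inland to port 606.48 + export clearance 242.54 = 220870.30
Buyer's account: freight 4987.55 + insurance 533.30 + brokerage 94.31 + duty 715.13 + delivery 2075.82 = 8406.11

Seller's account: AUD 220870.30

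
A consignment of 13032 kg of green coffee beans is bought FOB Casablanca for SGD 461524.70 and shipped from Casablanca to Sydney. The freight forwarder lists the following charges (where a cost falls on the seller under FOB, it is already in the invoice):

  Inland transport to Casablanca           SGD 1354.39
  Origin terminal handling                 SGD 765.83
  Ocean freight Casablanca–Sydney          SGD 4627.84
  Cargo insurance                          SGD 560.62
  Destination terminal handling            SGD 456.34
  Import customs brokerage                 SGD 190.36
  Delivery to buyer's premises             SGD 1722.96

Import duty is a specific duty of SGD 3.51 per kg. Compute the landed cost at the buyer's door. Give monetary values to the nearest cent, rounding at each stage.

Total landed cost: SGD 514825.14

FOB: the seller bears costs until goods are on board at the origin port; the buyer bears freight, insurance and all costs thereafter.
Already in the invoice (seller's account under FOB): inland to port, origin terminal — exclude.
CIF value = FOB price + freight + insurance = 461524.70 + 4627.84 + 560.62 = 466713.16
Import duty = 13032 × 3.51 = 45742.32
Buyer bears: freight 4627.84 + insurance 560.62 + destination terminal 456.34 + brokerage 190.36 + delivery 1722.96 + duty 45742.32 = 53300.44
Landed cost = invoice 461524.70 + 53300.44 = 514825.14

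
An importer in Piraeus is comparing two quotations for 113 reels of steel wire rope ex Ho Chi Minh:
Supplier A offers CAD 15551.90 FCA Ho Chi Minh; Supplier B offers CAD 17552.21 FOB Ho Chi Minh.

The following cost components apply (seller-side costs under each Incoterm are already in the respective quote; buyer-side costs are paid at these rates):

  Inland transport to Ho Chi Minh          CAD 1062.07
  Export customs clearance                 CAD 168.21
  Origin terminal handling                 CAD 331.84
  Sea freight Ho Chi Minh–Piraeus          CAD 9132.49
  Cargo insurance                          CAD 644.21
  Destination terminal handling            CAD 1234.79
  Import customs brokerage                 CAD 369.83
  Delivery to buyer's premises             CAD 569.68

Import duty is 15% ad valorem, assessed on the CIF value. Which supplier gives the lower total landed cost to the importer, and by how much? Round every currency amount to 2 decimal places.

Supplier A (FCA):
CIF value = FCA price + origin terminal + freight + insurance = 15551.90 + 331.84 + 9132.49 + 644.21 = 25660.44
Import duty = 25660.44 × 15% = 3849.07
Buyer bears (A): 331.84 + 9132.49 + 644.21 + 1234.79 + 369.83 + 569.68 = 12282.84
Landed cost (A) = invoice 15551.90 + 12282.84 + duty 3849.07 = 31683.81
Supplier B (FOB):
CIF value = FOB price + freight + insurance = 17552.21 + 9132.49 + 644.21 = 27328.91
Import duty = 27328.91 × 15% = 4099.34
Buyer bears (B): 9132.49 + 644.21 + 1234.79 + 369.83 + 569.68 = 11951.00
Landed cost (B) = invoice 17552.21 + 11951.00 + duty 4099.34 = 33602.55
Difference = |31683.81 − 33602.55| = 1918.74

Supplier A is cheaper by CAD 1918.74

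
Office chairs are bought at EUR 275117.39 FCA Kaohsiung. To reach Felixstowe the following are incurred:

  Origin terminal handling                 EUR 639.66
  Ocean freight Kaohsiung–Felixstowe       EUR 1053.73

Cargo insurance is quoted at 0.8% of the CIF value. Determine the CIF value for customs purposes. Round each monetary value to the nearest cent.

CIF value: EUR 279043.13

Let C be the CIF value. C = FCA price + pre-shipment costs + freight + 0.8% × C
C − 0.8% × C = 275117.39 + 639.66 + 1053.73
0.992 × C = 276810.78
C = 276810.78 / 0.992 = 279043.13
Insurance premium = 0.8% × 279043.13 = 2232.35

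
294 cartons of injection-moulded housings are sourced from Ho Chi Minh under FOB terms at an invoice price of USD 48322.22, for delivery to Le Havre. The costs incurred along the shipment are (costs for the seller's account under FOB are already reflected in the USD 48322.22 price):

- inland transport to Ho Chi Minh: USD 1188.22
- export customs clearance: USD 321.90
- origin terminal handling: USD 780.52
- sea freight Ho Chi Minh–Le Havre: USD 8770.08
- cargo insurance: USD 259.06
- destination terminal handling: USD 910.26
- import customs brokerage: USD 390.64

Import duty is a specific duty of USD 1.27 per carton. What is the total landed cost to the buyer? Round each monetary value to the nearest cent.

Total landed cost: USD 59025.64

FOB: the seller bears costs until goods are on board at the origin port; the buyer bears freight, insurance and all costs thereafter.
Already in the invoice (seller's account under FOB): inland to port, export clearance, origin terminal — exclude.
CIF value = FOB price + freight + insurance = 48322.22 + 8770.08 + 259.06 = 57351.36
Import duty = 294 × 1.27 = 373.38
Buyer bears: freight 8770.08 + insurance 259.06 + destination terminal 910.26 + brokerage 390.64 + duty 373.38 = 10703.42
Landed cost = invoice 48322.22 + 10703.42 = 59025.64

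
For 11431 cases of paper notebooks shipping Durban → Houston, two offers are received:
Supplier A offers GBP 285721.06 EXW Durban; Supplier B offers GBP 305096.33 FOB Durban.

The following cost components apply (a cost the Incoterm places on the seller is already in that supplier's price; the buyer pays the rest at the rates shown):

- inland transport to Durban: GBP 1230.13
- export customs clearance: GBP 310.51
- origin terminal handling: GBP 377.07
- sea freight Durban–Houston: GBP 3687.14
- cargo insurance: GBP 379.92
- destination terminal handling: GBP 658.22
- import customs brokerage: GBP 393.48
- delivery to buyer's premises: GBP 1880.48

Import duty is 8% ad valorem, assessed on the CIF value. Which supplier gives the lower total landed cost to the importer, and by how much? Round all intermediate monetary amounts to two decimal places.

Supplier A (EXW):
CIF value = EXW price + inland to port + export clearance + origin terminal + freight + insurance = 285721.06 + 1230.13 + 310.51 + 377.07 + 3687.14 + 379.92 = 291705.83
Import duty = 291705.83 × 8% = 23336.47
Buyer bears (A): 1230.13 + 310.51 + 377.07 + 3687.14 + 379.92 + 658.22 + 393.48 + 1880.48 = 8916.95
Landed cost (A) = invoice 285721.06 + 8916.95 + duty 23336.47 = 317974.48
Supplier B (FOB):
CIF value = FOB price + freight + insurance = 305096.33 + 3687.14 + 379.92 = 309163.39
Import duty = 309163.39 × 8% = 24733.07
Buyer bears (B): 3687.14 + 379.92 + 658.22 + 393.48 + 1880.48 = 6999.24
Landed cost (B) = invoice 305096.33 + 6999.24 + duty 24733.07 = 336828.64
Difference = |317974.48 − 336828.64| = 18854.16

Supplier A is cheaper by GBP 18854.16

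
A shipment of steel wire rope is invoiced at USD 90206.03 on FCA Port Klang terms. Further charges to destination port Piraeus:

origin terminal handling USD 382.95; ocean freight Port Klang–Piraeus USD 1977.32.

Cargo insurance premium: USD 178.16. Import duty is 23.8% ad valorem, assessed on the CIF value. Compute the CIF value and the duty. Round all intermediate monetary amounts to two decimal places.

CIF = FCA price + pre-shipment costs + freight + insurance
CIF = 90206.03 + 382.95 + 1977.32 + 178.16 = 92744.46
Import duty = 92744.46 × 23.8% = 22073.18

CIF value: USD 92744.46; import duty: USD 22073.18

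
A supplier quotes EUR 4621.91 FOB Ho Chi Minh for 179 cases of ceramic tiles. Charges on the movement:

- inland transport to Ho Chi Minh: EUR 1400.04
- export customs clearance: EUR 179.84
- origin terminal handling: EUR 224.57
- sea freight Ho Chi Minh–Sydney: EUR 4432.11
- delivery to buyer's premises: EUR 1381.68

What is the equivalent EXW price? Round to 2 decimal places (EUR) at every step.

EXW price: EUR 2817.46

Not relevant to the conversion: delivery, freight — on the buyer under both terms; not part of either seller's price.
From FOB to EXW, the seller no longer bears: inland to port, export clearance, origin terminal.
EXW price = 4621.91 − 1400.04 − 179.84 − 224.57 = 2817.46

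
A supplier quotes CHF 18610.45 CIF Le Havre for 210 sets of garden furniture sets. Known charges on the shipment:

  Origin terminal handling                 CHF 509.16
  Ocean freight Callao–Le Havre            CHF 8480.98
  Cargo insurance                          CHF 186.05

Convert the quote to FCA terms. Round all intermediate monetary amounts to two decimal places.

From CIF to FCA, the seller no longer bears: origin terminal, freight, insurance.
FCA price = 18610.45 − 509.16 − 8480.98 − 186.05 = 9434.26

FCA price: CHF 9434.26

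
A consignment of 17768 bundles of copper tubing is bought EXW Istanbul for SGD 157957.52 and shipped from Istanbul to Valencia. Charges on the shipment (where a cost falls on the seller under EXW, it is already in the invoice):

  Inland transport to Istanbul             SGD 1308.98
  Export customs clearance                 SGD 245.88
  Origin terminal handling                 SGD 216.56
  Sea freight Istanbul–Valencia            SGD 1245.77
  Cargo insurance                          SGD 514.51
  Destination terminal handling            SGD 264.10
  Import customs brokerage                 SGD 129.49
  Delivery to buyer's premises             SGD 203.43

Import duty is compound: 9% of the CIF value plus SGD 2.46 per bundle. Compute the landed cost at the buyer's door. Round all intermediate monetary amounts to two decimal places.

Total landed cost: SGD 220329.55

EXW: the seller makes goods available at their premises; the buyer bears all onward costs.
CIF value = EXW price + inland to port + export clearance + origin terminal + freight + insurance = 157957.52 + 1308.98 + 245.88 + 216.56 + 1245.77 + 514.51 = 161489.22
Ad valorem component: 161489.22 × 9% = 14534.03
Specific component: 17768 × 2.46 = 43709.28
Import duty = 14534.03 + 43709.28 = 58243.31
Buyer bears: inland to port 1308.98 + export clearance 245.88 + origin terminal 216.56 + freight 1245.77 + insurance 514.51 + destination terminal 264.10 + brokerage 129.49 + delivery 203.43 + duty 58243.31 = 62372.03
Landed cost = invoice 157957.52 + 62372.03 = 220329.55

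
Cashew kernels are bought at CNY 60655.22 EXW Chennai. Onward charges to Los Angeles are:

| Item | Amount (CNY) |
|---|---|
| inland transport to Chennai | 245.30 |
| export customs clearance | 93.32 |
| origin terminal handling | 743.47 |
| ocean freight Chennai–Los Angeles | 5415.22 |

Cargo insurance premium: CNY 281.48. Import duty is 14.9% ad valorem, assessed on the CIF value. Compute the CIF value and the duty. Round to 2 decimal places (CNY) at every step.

CIF = EXW price + pre-shipment costs + freight + insurance
CIF = 60655.22 + 245.30 + 93.32 + 743.47 + 5415.22 + 281.48 = 67434.01
Import duty = 67434.01 × 14.9% = 10047.67

CIF value: CNY 67434.01; import duty: CNY 10047.67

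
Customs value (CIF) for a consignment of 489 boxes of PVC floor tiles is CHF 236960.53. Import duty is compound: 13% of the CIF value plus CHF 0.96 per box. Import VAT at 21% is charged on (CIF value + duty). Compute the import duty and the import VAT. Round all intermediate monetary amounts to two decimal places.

Ad valorem component: 236960.53 × 13% = 30804.87
Specific component: 489 × 0.96 = 469.44
Import duty = 30804.87 + 469.44 = 31274.31
VAT base = CIF + duty = 236960.53 + 31274.31 = 268234.84
Import VAT = 268234.84 × 21% = 56329.32

Import duty: CHF 31274.31; import VAT: CHF 56329.32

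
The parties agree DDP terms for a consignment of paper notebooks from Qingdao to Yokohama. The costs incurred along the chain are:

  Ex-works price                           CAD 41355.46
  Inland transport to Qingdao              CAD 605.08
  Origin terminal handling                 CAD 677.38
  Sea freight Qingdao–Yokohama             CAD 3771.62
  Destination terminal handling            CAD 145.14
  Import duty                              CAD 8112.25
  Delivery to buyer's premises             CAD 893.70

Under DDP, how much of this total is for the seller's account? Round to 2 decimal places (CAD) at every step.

DDP: the seller bears all costs including import duty.
Seller's account: goods 41355.46 + inland to port 605.08 + origin terminal 677.38 + freight 3771.62 + destination terminal 145.14 + duty 8112.25 + delivery 893.70 = 55560.63
Buyer's account: 0.00

Seller's account: CAD 55560.63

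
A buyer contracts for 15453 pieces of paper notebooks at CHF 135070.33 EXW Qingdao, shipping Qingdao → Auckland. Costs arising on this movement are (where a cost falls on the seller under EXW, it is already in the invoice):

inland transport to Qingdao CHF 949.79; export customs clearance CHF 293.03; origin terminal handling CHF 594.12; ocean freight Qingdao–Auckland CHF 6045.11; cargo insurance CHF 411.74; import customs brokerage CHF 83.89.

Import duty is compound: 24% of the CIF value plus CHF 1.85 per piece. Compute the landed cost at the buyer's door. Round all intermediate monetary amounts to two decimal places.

EXW: the seller makes goods available at their premises; the buyer bears all onward costs.
CIF value = EXW price + inland to port + export clearance + origin terminal + freight + insurance = 135070.33 + 949.79 + 293.03 + 594.12 + 6045.11 + 411.74 = 143364.12
Ad valorem component: 143364.12 × 24% = 34407.39
Specific component: 15453 × 1.85 = 28588.05
Import duty = 34407.39 + 28588.05 = 62995.44
Buyer bears: inland to port 949.79 + export clearance 293.03 + origin terminal 594.12 + freight 6045.11 + insurance 411.74 + brokerage 83.89 + duty 62995.44 = 71373.12
Landed cost = invoice 135070.33 + 71373.12 = 206443.45

Total landed cost: CHF 206443.45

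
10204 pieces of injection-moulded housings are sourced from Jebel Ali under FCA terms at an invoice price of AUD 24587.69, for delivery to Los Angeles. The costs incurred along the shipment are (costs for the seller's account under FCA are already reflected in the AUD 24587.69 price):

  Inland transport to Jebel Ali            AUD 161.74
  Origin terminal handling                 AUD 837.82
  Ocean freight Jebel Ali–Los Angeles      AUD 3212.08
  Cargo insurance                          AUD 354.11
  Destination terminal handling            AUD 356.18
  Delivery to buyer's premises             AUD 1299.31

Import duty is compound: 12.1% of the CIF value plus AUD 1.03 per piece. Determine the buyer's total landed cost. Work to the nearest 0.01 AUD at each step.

Total landed cost: AUD 44665.31

FCA: the seller delivers export-cleared goods to the carrier; the buyer bears costs from that point.
Already in the invoice (seller's account under FCA): inland to port — exclude.
CIF value = FCA price + origin terminal + freight + insurance = 24587.69 + 837.82 + 3212.08 + 354.11 = 28991.70
Ad valorem component: 28991.70 × 12.1% = 3508.00
Specific component: 10204 × 1.03 = 10510.12
Import duty = 3508.00 + 10510.12 = 14018.12
Buyer bears: origin terminal 837.82 + freight 3212.08 + insurance 354.11 + destination terminal 356.18 + delivery 1299.31 + duty 14018.12 = 20077.62
Landed cost = invoice 24587.69 + 20077.62 = 44665.31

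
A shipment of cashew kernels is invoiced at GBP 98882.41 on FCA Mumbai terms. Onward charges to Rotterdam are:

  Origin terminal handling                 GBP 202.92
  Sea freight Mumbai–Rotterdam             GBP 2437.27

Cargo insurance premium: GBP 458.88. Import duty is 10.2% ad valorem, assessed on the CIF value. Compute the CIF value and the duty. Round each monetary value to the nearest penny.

CIF = FCA price + pre-shipment costs + freight + insurance
CIF = 98882.41 + 202.92 + 2437.27 + 458.88 = 101981.48
Import duty = 101981.48 × 10.2% = 10402.11

CIF value: GBP 101981.48; import duty: GBP 10402.11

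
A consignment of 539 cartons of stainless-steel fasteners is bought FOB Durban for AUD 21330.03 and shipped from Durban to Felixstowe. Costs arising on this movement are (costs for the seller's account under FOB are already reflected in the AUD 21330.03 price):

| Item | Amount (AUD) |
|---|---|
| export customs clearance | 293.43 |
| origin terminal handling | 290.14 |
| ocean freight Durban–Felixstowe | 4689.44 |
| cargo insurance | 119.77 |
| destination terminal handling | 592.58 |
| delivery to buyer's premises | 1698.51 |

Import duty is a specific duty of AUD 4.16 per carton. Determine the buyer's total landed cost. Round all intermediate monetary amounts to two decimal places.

FOB: the seller bears costs until goods are on board at the origin port; the buyer bears freight, insurance and all costs thereafter.
Already in the invoice (seller's account under FOB): export clearance, origin terminal — exclude.
CIF value = FOB price + freight + insurance = 21330.03 + 4689.44 + 119.77 = 26139.24
Import duty = 539 × 4.16 = 2242.24
Buyer bears: freight 4689.44 + insurance 119.77 + destination terminal 592.58 + delivery 1698.51 + duty 2242.24 = 9342.54
Landed cost = invoice 21330.03 + 9342.54 = 30672.57

Total landed cost: AUD 30672.57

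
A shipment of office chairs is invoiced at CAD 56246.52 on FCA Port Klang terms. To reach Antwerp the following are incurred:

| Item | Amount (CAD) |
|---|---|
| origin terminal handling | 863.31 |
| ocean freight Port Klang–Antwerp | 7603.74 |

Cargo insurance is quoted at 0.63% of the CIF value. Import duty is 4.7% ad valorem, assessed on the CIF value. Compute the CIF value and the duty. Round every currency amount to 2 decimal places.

Let C be the CIF value. C = FCA price + pre-shipment costs + freight + 0.63% × C
C − 0.63% × C = 56246.52 + 863.31 + 7603.74
0.9937 × C = 64713.57
C = 64713.57 / 0.9937 = 65123.85
Insurance premium = 0.63% × 65123.85 = 410.28
Import duty = 65123.85 × 4.7% = 3060.82

CIF value: CAD 65123.85; import duty: CAD 3060.82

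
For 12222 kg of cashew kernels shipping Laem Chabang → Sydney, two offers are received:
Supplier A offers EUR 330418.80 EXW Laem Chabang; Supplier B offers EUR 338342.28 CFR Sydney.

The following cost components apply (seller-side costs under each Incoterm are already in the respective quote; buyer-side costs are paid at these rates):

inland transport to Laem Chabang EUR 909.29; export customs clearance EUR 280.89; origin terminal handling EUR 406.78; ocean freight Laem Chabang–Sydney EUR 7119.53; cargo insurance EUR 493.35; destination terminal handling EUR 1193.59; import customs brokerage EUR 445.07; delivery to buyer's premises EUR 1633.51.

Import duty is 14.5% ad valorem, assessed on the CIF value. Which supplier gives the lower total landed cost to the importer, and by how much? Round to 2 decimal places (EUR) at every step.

Supplier B is cheaper by EUR 907.99

Supplier A (EXW):
CIF value = EXW price + inland to port + export clearance + origin terminal + freight + insurance = 330418.80 + 909.29 + 280.89 + 406.78 + 7119.53 + 493.35 = 339628.64
Import duty = 339628.64 × 14.5% = 49246.15
Buyer bears (A): 909.29 + 280.89 + 406.78 + 7119.53 + 493.35 + 1193.59 + 445.07 + 1633.51 = 12482.01
Landed cost (A) = invoice 330418.80 + 12482.01 + duty 49246.15 = 392146.96
Supplier B (CFR):
CIF value = CFR price + insurance = 338342.28 + 493.35 = 338835.63
Import duty = 338835.63 × 14.5% = 49131.17
Buyer bears (B): 493.35 + 1193.59 + 445.07 + 1633.51 = 3765.52
Landed cost (B) = invoice 338342.28 + 3765.52 + duty 49131.17 = 391238.97
Difference = |392146.96 − 391238.97| = 907.99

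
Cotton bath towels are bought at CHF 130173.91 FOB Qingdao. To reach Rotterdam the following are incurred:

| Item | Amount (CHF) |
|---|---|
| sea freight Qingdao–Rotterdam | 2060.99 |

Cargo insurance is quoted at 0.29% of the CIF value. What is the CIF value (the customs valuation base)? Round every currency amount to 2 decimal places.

Let C be the CIF value. C = FOB price + freight + 0.29% × C
C − 0.29% × C = 130173.91 + 2060.99
0.9971 × C = 132234.90
C = 132234.90 / 0.9971 = 132619.50
Insurance premium = 0.29% × 132619.50 = 384.60

CIF value: CHF 132619.50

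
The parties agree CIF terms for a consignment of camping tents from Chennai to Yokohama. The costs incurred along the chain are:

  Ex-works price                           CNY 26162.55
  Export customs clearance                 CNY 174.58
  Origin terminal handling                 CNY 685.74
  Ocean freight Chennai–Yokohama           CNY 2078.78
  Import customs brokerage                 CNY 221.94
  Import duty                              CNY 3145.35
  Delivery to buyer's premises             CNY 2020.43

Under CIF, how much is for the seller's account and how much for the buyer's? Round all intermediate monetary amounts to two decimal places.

Seller: CNY 29101.65; buyer: CNY 5387.72

CIF: the seller pays costs through ocean freight and marine insurance to the destination port.
Seller's account: goods 26162.55 + export clearance 174.58 + origin terminal 685.74 + freight 2078.78 = 29101.65
Buyer's account: brokerage 221.94 + duty 3145.35 + delivery 2020.43 = 5387.72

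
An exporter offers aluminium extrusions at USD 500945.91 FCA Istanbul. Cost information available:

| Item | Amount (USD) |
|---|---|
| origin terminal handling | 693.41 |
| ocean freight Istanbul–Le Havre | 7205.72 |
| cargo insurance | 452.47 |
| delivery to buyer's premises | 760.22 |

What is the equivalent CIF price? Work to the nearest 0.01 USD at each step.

CIF price: USD 509297.51

Not relevant to the conversion: delivery — on the buyer under both terms; not part of either seller's price.
From FCA to CIF, the seller additionally bears: origin terminal, freight, insurance.
CIF price = 500945.91 + 693.41 + 7205.72 + 452.47 = 509297.51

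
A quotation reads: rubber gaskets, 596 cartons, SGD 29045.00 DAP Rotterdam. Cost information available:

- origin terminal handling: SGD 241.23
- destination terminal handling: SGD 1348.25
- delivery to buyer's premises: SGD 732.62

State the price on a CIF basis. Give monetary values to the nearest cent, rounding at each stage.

Not relevant to the conversion: origin terminal — on the seller under both DAP and CIF; already in the DAP price and stays in the CIF price.
From DAP to CIF, the seller no longer bears: destination terminal, delivery.
CIF price = 29045.00 − 1348.25 − 732.62 = 26964.13

CIF price: SGD 26964.13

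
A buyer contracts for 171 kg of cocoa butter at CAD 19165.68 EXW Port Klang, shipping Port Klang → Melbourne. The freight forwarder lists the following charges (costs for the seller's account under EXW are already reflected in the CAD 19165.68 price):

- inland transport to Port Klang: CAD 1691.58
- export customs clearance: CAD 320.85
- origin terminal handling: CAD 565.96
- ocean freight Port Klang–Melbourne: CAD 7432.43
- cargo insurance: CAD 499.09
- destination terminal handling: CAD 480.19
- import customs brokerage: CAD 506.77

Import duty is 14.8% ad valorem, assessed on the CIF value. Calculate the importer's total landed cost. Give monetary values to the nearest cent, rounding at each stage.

Total landed cost: CAD 35054.54

EXW: the seller makes goods available at their premises; the buyer bears all onward costs.
CIF value = EXW price + inland to port + export clearance + origin terminal + freight + insurance = 19165.68 + 1691.58 + 320.85 + 565.96 + 7432.43 + 499.09 = 29675.59
Import duty = 29675.59 × 14.8% = 4391.99
Buyer bears: inland to port 1691.58 + export clearance 320.85 + origin terminal 565.96 + freight 7432.43 + insurance 499.09 + destination terminal 480.19 + brokerage 506.77 + duty 4391.99 = 15888.86
Landed cost = invoice 19165.68 + 15888.86 = 35054.54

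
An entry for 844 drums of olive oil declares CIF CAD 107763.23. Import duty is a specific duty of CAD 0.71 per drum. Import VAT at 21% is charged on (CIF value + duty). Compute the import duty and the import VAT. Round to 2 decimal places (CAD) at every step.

Import duty = 844 × 0.71 = 599.24
VAT base = CIF + duty = 107763.23 + 599.24 = 108362.47
Import VAT = 108362.47 × 21% = 22756.12

Import duty: CAD 599.24; import VAT: CAD 22756.12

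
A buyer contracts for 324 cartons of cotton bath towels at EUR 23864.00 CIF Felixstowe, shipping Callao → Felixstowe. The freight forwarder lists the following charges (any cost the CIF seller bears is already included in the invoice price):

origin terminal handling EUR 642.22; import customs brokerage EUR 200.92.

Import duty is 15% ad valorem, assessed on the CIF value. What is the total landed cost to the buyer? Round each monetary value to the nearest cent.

CIF: the seller pays costs through ocean freight and marine insurance to the destination port.
Already in the invoice (seller's account under CIF): origin terminal — exclude.
The CIF price already equals the CIF value: 23864.00
Import duty = 23864.00 × 15% = 3579.60
Buyer bears: brokerage 200.92 + duty 3579.60 = 3780.52
Landed cost = invoice 23864.00 + 3780.52 = 27644.52

Total landed cost: EUR 27644.52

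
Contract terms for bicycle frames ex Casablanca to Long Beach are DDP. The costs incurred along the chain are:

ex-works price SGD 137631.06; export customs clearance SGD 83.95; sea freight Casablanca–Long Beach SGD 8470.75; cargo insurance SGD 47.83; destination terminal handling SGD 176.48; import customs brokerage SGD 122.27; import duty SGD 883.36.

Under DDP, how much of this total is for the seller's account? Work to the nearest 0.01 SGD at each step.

DDP: the seller bears all costs including import duty.
Seller's account: goods 137631.06 + export clearance 83.95 + freight 8470.75 + insurance 47.83 + destination terminal 176.48 + brokerage 122.27 + duty 883.36 = 147415.70
Buyer's account: 0.00

Seller's account: SGD 147415.70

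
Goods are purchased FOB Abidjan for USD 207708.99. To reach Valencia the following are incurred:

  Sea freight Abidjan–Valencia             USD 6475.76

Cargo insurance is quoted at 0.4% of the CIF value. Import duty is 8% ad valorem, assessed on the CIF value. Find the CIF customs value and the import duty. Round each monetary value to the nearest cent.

CIF value: USD 215044.93; import duty: USD 17203.59

Let C be the CIF value. C = FOB price + freight + 0.4% × C
C − 0.4% × C = 207708.99 + 6475.76
0.996 × C = 214184.75
C = 214184.75 / 0.996 = 215044.93
Insurance premium = 0.4% × 215044.93 = 860.18
Import duty = 215044.93 × 8% = 17203.59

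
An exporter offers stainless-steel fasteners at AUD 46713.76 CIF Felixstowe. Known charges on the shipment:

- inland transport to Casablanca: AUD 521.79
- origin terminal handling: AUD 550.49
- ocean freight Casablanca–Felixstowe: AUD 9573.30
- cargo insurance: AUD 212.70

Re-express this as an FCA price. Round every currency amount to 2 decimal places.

Not relevant to the conversion: inland to port — on the seller under both CIF and FCA; already in the CIF price and stays in the FCA price.
From CIF to FCA, the seller no longer bears: origin terminal, freight, insurance.
FCA price = 46713.76 − 550.49 − 9573.30 − 212.70 = 36377.27

FCA price: AUD 36377.27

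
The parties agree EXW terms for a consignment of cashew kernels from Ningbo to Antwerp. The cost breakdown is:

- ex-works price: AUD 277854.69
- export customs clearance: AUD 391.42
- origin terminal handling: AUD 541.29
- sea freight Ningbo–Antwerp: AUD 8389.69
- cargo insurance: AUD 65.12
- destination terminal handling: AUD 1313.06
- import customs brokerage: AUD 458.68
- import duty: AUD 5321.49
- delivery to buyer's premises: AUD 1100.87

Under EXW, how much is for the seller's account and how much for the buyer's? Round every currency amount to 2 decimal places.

EXW: the seller makes goods available at their premises; the buyer bears all onward costs.
Seller's account: goods 277854.69 = 277854.69
Buyer's account: export clearance 391.42 + origin terminal 541.29 + freight 8389.69 + insurance 65.12 + destination terminal 1313.06 + brokerage 458.68 + duty 5321.49 + delivery 1100.87 = 17581.62

Seller: AUD 277854.69; buyer: AUD 17581.62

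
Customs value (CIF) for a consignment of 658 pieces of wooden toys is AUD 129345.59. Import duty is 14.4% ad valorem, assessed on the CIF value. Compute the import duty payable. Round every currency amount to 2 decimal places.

Import duty: AUD 18625.76

Import duty = 129345.59 × 14.4% = 18625.76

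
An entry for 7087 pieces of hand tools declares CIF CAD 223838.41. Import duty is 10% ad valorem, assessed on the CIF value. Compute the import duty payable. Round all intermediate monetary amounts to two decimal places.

Import duty: CAD 22383.84

Import duty = 223838.41 × 10% = 22383.84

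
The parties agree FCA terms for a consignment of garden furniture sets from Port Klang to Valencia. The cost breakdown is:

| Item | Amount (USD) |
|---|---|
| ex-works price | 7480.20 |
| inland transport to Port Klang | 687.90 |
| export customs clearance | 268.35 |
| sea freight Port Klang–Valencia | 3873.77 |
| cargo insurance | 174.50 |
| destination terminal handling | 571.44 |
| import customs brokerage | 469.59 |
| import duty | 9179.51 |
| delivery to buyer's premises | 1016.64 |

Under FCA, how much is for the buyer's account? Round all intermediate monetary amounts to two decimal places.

Buyer's account: USD 15285.45

FCA: the seller delivers export-cleared goods to the carrier; the buyer bears costs from that point.
Seller's account: goods 7480.20 + inland to port 687.90 + export clearance 268.35 = 8436.45
Buyer's account: freight 3873.77 + insurance 174.50 + destination terminal 571.44 + brokerage 469.59 + duty 9179.51 + delivery 1016.64 = 15285.45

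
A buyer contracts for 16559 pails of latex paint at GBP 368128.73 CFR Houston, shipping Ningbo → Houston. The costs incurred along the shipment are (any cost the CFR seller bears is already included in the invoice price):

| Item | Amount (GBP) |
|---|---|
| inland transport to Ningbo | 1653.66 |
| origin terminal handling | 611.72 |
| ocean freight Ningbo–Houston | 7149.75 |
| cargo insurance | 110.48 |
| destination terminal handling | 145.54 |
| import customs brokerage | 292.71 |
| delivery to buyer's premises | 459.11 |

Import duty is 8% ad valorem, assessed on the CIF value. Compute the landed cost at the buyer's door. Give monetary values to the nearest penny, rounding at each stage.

Total landed cost: GBP 398595.71

CFR: the seller pays costs through ocean freight to the destination port, but not insurance.
Already in the invoice (seller's account under CFR): inland to port, origin terminal, freight — exclude.
CIF value = CFR price + insurance = 368128.73 + 110.48 = 368239.21
Import duty = 368239.21 × 8% = 29459.14
Buyer bears: insurance 110.48 + destination terminal 145.54 + brokerage 292.71 + delivery 459.11 + duty 29459.14 = 30466.98
Landed cost = invoice 368128.73 + 30466.98 = 398595.71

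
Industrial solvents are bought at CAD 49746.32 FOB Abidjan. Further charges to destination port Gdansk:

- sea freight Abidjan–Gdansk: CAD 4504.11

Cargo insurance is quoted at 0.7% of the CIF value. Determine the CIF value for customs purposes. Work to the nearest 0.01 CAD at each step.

Let C be the CIF value. C = FOB price + freight + 0.7% × C
C − 0.7% × C = 49746.32 + 4504.11
0.993 × C = 54250.43
C = 54250.43 / 0.993 = 54632.86
Insurance premium = 0.7% × 54632.86 = 382.43

CIF value: CAD 54632.86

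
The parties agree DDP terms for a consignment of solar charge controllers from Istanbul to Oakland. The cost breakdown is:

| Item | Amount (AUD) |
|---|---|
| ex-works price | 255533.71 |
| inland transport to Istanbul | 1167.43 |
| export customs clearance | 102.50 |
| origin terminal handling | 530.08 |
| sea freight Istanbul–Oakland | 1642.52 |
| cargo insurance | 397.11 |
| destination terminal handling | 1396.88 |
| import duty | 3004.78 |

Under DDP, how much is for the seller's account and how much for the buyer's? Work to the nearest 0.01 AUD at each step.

Seller: AUD 263775.01; buyer: AUD 0.00

DDP: the seller bears all costs including import duty.
Seller's account: goods 255533.71 + inland to port 1167.43 + export clearance 102.50 + origin terminal 530.08 + freight 1642.52 + insurance 397.11 + destination terminal 1396.88 + duty 3004.78 = 263775.01
Buyer's account: 0.00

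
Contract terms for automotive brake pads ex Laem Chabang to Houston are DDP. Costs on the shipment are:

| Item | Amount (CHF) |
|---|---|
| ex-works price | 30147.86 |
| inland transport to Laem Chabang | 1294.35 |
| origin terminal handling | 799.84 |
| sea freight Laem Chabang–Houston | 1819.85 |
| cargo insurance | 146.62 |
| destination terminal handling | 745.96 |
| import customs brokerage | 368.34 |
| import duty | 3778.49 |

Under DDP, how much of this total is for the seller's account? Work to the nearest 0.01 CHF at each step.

DDP: the seller bears all costs including import duty.
Seller's account: goods 30147.86 + inland to port 1294.35 + origin terminal 799.84 + freight 1819.85 + insurance 146.62 + destination terminal 745.96 + brokerage 368.34 + duty 3778.49 = 39101.31
Buyer's account: 0.00

Seller's account: CHF 39101.31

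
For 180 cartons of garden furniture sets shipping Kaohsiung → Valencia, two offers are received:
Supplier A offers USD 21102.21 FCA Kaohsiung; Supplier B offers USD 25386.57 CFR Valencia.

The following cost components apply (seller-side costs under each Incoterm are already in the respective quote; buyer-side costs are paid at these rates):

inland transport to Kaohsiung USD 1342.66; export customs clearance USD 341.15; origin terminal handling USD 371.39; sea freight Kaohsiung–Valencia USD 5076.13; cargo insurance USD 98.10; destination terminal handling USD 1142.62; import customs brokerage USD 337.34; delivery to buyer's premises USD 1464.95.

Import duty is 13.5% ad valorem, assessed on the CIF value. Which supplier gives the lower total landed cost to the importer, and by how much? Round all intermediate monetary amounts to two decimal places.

Supplier A (FCA):
CIF value = FCA price + origin terminal + freight + insurance = 21102.21 + 371.39 + 5076.13 + 98.10 = 26647.83
Import duty = 26647.83 × 13.5% = 3597.46
Buyer bears (A): 371.39 + 5076.13 + 98.10 + 1142.62 + 337.34 + 1464.95 = 8490.53
Landed cost (A) = invoice 21102.21 + 8490.53 + duty 3597.46 = 33190.20
Supplier B (CFR):
CIF value = CFR price + insurance = 25386.57 + 98.10 = 25484.67
Import duty = 25484.67 × 13.5% = 3440.43
Buyer bears (B): 98.10 + 1142.62 + 337.34 + 1464.95 = 3043.01
Landed cost (B) = invoice 25386.57 + 3043.01 + duty 3440.43 = 31870.01
Difference = |33190.20 − 31870.01| = 1320.19

Supplier B is cheaper by USD 1320.19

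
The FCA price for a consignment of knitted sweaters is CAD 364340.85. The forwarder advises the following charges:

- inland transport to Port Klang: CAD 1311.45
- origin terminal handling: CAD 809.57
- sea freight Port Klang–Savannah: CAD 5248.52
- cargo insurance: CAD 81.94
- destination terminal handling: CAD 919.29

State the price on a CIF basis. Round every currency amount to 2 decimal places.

Not relevant to the conversion: inland to port — on the seller under both FCA and CIF; already in the FCA price and stays in the CIF price. destination terminal — on the buyer under both terms; not part of either seller's price.
From FCA to CIF, the seller additionally bears: origin terminal, freight, insurance.
CIF price = 364340.85 + 809.57 + 5248.52 + 81.94 = 370480.88

CIF price: CAD 370480.88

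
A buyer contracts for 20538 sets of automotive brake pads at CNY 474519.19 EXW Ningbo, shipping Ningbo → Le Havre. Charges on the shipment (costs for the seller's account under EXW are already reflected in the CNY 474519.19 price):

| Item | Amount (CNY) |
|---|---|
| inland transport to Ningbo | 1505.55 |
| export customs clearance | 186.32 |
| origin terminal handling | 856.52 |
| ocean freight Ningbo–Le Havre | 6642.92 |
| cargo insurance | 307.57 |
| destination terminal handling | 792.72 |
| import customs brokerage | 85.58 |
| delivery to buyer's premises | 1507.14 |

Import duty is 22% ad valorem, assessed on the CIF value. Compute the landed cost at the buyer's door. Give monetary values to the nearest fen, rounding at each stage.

EXW: the seller makes goods available at their premises; the buyer bears all onward costs.
CIF value = EXW price + inland to port + export clearance + origin terminal + freight + insurance = 474519.19 + 1505.55 + 186.32 + 856.52 + 6642.92 + 307.57 = 484018.07
Import duty = 484018.07 × 22% = 106483.98
Buyer bears: inland to port 1505.55 + export clearance 186.32 + origin terminal 856.52 + freight 6642.92 + insurance 307.57 + destination terminal 792.72 + brokerage 85.58 + delivery 1507.14 + duty 106483.98 = 118368.30
Landed cost = invoice 474519.19 + 118368.30 = 592887.49

Total landed cost: CNY 592887.49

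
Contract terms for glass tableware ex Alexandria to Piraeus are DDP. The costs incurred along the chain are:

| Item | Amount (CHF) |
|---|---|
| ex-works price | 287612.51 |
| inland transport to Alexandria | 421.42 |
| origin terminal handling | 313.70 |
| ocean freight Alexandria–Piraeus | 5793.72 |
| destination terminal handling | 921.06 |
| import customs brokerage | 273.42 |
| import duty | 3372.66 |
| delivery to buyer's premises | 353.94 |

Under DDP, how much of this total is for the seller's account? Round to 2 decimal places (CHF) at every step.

Seller's account: CHF 299062.43

DDP: the seller bears all costs including import duty.
Seller's account: goods 287612.51 + inland to port 421.42 + origin terminal 313.70 + freight 5793.72 + destination terminal 921.06 + brokerage 273.42 + duty 3372.66 + delivery 353.94 = 299062.43
Buyer's account: 0.00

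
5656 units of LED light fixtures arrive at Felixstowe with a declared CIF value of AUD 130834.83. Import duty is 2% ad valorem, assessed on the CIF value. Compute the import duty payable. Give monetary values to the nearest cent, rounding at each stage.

Import duty = 130834.83 × 2% = 2616.70

Import duty: AUD 2616.70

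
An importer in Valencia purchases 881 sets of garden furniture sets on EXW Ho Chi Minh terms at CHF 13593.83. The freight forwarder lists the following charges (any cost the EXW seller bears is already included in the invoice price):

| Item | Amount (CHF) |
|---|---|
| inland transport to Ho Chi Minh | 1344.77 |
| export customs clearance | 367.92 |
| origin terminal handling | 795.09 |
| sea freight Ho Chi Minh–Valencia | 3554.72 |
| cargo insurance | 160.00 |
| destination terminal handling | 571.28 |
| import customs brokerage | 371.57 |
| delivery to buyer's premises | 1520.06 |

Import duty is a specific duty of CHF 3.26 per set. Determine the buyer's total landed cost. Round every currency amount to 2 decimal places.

EXW: the seller makes goods available at their premises; the buyer bears all onward costs.
CIF value = EXW price + inland to port + export clearance + origin terminal + freight + insurance = 13593.83 + 1344.77 + 367.92 + 795.09 + 3554.72 + 160.00 = 19816.33
Import duty = 881 × 3.26 = 2872.06
Buyer bears: inland to port 1344.77 + export clearance 367.92 + origin terminal 795.09 + freight 3554.72 + insurance 160.00 + destination terminal 571.28 + brokerage 371.57 + delivery 1520.06 + duty 2872.06 = 11557.47
Landed cost = invoice 13593.83 + 11557.47 = 25151.30

Total landed cost: CHF 25151.30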